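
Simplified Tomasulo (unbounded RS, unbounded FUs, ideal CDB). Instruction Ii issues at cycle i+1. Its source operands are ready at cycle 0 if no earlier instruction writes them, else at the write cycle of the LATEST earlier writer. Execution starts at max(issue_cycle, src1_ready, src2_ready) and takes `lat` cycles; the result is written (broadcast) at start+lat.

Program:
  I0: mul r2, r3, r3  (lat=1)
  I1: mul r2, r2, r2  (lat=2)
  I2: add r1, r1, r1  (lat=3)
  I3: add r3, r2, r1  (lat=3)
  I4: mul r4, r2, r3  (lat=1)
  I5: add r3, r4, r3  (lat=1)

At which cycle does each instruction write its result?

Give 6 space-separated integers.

Answer: 2 4 6 9 10 11

Derivation:
I0 mul r2: issue@1 deps=(None,None) exec_start@1 write@2
I1 mul r2: issue@2 deps=(0,0) exec_start@2 write@4
I2 add r1: issue@3 deps=(None,None) exec_start@3 write@6
I3 add r3: issue@4 deps=(1,2) exec_start@6 write@9
I4 mul r4: issue@5 deps=(1,3) exec_start@9 write@10
I5 add r3: issue@6 deps=(4,3) exec_start@10 write@11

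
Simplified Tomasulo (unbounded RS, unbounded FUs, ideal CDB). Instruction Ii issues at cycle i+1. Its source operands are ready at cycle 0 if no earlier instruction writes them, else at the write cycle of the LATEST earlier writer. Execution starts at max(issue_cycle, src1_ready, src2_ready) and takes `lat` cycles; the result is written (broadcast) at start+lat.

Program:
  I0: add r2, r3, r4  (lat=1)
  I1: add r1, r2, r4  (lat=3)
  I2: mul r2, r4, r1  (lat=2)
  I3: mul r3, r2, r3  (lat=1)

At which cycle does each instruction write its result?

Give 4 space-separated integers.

Answer: 2 5 7 8

Derivation:
I0 add r2: issue@1 deps=(None,None) exec_start@1 write@2
I1 add r1: issue@2 deps=(0,None) exec_start@2 write@5
I2 mul r2: issue@3 deps=(None,1) exec_start@5 write@7
I3 mul r3: issue@4 deps=(2,None) exec_start@7 write@8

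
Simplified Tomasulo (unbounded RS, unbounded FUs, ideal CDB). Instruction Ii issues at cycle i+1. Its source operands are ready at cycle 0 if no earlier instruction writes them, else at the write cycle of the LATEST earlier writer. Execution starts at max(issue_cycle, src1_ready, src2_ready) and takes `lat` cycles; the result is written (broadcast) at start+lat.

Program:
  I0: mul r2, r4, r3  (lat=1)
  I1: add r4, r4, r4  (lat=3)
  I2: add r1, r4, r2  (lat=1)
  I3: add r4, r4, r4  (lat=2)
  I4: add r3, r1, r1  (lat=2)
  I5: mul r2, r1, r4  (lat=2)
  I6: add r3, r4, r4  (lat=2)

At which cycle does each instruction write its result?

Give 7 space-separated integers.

Answer: 2 5 6 7 8 9 9

Derivation:
I0 mul r2: issue@1 deps=(None,None) exec_start@1 write@2
I1 add r4: issue@2 deps=(None,None) exec_start@2 write@5
I2 add r1: issue@3 deps=(1,0) exec_start@5 write@6
I3 add r4: issue@4 deps=(1,1) exec_start@5 write@7
I4 add r3: issue@5 deps=(2,2) exec_start@6 write@8
I5 mul r2: issue@6 deps=(2,3) exec_start@7 write@9
I6 add r3: issue@7 deps=(3,3) exec_start@7 write@9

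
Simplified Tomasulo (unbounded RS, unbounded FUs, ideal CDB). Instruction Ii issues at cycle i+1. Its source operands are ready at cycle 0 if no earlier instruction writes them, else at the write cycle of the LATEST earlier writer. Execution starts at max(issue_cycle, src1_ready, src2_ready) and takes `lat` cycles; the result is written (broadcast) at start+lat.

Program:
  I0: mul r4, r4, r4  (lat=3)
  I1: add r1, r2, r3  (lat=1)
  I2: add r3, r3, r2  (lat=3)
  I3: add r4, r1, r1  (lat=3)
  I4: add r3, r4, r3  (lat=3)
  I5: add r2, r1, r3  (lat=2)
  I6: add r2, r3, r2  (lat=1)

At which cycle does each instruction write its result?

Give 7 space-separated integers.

I0 mul r4: issue@1 deps=(None,None) exec_start@1 write@4
I1 add r1: issue@2 deps=(None,None) exec_start@2 write@3
I2 add r3: issue@3 deps=(None,None) exec_start@3 write@6
I3 add r4: issue@4 deps=(1,1) exec_start@4 write@7
I4 add r3: issue@5 deps=(3,2) exec_start@7 write@10
I5 add r2: issue@6 deps=(1,4) exec_start@10 write@12
I6 add r2: issue@7 deps=(4,5) exec_start@12 write@13

Answer: 4 3 6 7 10 12 13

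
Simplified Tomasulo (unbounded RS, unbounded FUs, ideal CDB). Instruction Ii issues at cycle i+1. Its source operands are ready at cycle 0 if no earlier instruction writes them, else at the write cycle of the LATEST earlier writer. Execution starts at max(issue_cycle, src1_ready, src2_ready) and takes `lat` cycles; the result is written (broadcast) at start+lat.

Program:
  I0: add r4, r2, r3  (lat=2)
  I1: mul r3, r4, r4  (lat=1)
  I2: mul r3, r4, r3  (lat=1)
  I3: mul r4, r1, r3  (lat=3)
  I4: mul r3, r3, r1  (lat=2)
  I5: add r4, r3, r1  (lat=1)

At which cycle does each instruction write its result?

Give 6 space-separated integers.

I0 add r4: issue@1 deps=(None,None) exec_start@1 write@3
I1 mul r3: issue@2 deps=(0,0) exec_start@3 write@4
I2 mul r3: issue@3 deps=(0,1) exec_start@4 write@5
I3 mul r4: issue@4 deps=(None,2) exec_start@5 write@8
I4 mul r3: issue@5 deps=(2,None) exec_start@5 write@7
I5 add r4: issue@6 deps=(4,None) exec_start@7 write@8

Answer: 3 4 5 8 7 8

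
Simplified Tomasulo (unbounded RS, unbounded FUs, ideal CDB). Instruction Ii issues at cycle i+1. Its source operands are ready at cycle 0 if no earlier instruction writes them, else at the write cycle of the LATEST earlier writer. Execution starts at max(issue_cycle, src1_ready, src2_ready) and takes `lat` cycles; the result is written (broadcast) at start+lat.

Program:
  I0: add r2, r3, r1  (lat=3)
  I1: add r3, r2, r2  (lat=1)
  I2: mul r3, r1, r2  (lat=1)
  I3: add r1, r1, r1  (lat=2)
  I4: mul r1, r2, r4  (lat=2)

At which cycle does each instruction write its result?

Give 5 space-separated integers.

I0 add r2: issue@1 deps=(None,None) exec_start@1 write@4
I1 add r3: issue@2 deps=(0,0) exec_start@4 write@5
I2 mul r3: issue@3 deps=(None,0) exec_start@4 write@5
I3 add r1: issue@4 deps=(None,None) exec_start@4 write@6
I4 mul r1: issue@5 deps=(0,None) exec_start@5 write@7

Answer: 4 5 5 6 7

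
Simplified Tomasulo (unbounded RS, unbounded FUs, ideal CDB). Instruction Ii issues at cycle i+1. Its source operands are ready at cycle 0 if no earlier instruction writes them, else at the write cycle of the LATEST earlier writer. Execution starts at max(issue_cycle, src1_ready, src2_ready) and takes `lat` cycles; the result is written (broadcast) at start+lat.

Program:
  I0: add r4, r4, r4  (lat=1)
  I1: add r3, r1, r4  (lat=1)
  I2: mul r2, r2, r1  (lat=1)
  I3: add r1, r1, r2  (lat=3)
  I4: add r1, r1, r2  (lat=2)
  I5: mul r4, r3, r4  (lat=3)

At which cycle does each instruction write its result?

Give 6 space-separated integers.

I0 add r4: issue@1 deps=(None,None) exec_start@1 write@2
I1 add r3: issue@2 deps=(None,0) exec_start@2 write@3
I2 mul r2: issue@3 deps=(None,None) exec_start@3 write@4
I3 add r1: issue@4 deps=(None,2) exec_start@4 write@7
I4 add r1: issue@5 deps=(3,2) exec_start@7 write@9
I5 mul r4: issue@6 deps=(1,0) exec_start@6 write@9

Answer: 2 3 4 7 9 9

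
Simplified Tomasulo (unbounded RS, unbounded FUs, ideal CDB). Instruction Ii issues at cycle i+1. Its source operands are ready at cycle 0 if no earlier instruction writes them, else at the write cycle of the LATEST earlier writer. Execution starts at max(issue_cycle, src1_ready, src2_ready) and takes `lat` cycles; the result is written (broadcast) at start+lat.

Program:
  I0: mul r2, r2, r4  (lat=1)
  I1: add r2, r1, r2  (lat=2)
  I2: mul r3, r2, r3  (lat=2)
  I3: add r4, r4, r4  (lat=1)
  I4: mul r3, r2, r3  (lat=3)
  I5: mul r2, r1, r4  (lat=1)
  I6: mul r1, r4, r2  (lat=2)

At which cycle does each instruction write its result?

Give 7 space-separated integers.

Answer: 2 4 6 5 9 7 9

Derivation:
I0 mul r2: issue@1 deps=(None,None) exec_start@1 write@2
I1 add r2: issue@2 deps=(None,0) exec_start@2 write@4
I2 mul r3: issue@3 deps=(1,None) exec_start@4 write@6
I3 add r4: issue@4 deps=(None,None) exec_start@4 write@5
I4 mul r3: issue@5 deps=(1,2) exec_start@6 write@9
I5 mul r2: issue@6 deps=(None,3) exec_start@6 write@7
I6 mul r1: issue@7 deps=(3,5) exec_start@7 write@9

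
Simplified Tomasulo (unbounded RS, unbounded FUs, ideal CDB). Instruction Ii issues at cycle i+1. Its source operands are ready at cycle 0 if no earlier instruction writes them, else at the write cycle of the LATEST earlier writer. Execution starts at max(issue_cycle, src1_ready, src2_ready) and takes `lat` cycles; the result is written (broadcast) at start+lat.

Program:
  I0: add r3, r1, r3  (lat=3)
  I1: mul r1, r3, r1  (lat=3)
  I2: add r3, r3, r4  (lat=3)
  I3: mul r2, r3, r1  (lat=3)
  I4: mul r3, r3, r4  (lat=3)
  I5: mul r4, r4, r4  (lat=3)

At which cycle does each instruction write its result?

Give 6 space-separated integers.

Answer: 4 7 7 10 10 9

Derivation:
I0 add r3: issue@1 deps=(None,None) exec_start@1 write@4
I1 mul r1: issue@2 deps=(0,None) exec_start@4 write@7
I2 add r3: issue@3 deps=(0,None) exec_start@4 write@7
I3 mul r2: issue@4 deps=(2,1) exec_start@7 write@10
I4 mul r3: issue@5 deps=(2,None) exec_start@7 write@10
I5 mul r4: issue@6 deps=(None,None) exec_start@6 write@9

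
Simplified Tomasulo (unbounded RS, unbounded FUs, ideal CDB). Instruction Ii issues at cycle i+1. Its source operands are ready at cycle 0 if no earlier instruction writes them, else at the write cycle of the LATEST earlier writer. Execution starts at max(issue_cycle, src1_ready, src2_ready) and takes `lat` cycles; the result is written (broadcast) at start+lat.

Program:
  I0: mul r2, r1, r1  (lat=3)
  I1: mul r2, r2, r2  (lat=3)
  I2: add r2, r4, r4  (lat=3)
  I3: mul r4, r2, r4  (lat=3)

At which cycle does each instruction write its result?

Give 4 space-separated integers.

Answer: 4 7 6 9

Derivation:
I0 mul r2: issue@1 deps=(None,None) exec_start@1 write@4
I1 mul r2: issue@2 deps=(0,0) exec_start@4 write@7
I2 add r2: issue@3 deps=(None,None) exec_start@3 write@6
I3 mul r4: issue@4 deps=(2,None) exec_start@6 write@9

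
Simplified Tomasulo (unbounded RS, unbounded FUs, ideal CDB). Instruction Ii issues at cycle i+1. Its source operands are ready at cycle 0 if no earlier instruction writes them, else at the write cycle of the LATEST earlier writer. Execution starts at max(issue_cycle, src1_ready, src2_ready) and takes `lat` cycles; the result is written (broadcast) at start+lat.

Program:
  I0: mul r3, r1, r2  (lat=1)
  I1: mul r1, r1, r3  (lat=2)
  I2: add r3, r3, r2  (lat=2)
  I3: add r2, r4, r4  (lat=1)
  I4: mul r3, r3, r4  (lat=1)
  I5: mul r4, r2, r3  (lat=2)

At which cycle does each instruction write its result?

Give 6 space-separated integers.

Answer: 2 4 5 5 6 8

Derivation:
I0 mul r3: issue@1 deps=(None,None) exec_start@1 write@2
I1 mul r1: issue@2 deps=(None,0) exec_start@2 write@4
I2 add r3: issue@3 deps=(0,None) exec_start@3 write@5
I3 add r2: issue@4 deps=(None,None) exec_start@4 write@5
I4 mul r3: issue@5 deps=(2,None) exec_start@5 write@6
I5 mul r4: issue@6 deps=(3,4) exec_start@6 write@8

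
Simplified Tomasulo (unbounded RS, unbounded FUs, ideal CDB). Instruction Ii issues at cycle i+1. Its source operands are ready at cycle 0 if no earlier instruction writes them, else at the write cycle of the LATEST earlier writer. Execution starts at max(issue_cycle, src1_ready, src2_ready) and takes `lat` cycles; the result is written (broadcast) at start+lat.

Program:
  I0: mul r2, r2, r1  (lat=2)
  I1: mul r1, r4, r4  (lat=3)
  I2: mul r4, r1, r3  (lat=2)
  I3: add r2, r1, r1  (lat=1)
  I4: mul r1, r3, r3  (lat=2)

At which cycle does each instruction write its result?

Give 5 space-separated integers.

I0 mul r2: issue@1 deps=(None,None) exec_start@1 write@3
I1 mul r1: issue@2 deps=(None,None) exec_start@2 write@5
I2 mul r4: issue@3 deps=(1,None) exec_start@5 write@7
I3 add r2: issue@4 deps=(1,1) exec_start@5 write@6
I4 mul r1: issue@5 deps=(None,None) exec_start@5 write@7

Answer: 3 5 7 6 7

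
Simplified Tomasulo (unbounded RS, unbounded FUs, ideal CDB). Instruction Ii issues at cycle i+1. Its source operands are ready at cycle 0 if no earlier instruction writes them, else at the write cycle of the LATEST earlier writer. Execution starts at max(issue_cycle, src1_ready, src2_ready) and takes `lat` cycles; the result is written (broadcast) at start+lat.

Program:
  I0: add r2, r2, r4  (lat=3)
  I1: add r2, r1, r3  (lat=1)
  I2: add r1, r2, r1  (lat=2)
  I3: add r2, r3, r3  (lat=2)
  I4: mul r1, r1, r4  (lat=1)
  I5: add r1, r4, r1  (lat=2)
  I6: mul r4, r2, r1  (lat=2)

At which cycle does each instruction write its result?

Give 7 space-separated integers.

I0 add r2: issue@1 deps=(None,None) exec_start@1 write@4
I1 add r2: issue@2 deps=(None,None) exec_start@2 write@3
I2 add r1: issue@3 deps=(1,None) exec_start@3 write@5
I3 add r2: issue@4 deps=(None,None) exec_start@4 write@6
I4 mul r1: issue@5 deps=(2,None) exec_start@5 write@6
I5 add r1: issue@6 deps=(None,4) exec_start@6 write@8
I6 mul r4: issue@7 deps=(3,5) exec_start@8 write@10

Answer: 4 3 5 6 6 8 10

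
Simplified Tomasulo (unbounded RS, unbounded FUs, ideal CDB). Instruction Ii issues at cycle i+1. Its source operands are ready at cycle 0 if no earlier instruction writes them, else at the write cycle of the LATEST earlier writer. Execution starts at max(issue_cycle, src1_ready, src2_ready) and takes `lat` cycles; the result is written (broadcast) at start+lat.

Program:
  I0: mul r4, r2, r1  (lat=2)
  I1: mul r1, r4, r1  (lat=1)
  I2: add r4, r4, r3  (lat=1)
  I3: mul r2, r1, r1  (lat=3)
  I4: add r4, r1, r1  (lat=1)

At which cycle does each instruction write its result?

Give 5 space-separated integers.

I0 mul r4: issue@1 deps=(None,None) exec_start@1 write@3
I1 mul r1: issue@2 deps=(0,None) exec_start@3 write@4
I2 add r4: issue@3 deps=(0,None) exec_start@3 write@4
I3 mul r2: issue@4 deps=(1,1) exec_start@4 write@7
I4 add r4: issue@5 deps=(1,1) exec_start@5 write@6

Answer: 3 4 4 7 6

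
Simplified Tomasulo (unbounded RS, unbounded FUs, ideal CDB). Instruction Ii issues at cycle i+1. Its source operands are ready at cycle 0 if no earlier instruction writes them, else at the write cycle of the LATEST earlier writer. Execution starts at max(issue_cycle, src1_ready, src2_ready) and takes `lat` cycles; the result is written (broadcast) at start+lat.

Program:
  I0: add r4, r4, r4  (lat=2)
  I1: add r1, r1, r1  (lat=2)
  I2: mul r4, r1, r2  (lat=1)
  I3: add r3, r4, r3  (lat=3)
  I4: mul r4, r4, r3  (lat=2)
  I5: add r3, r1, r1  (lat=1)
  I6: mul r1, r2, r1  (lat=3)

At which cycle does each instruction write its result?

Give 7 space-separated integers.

Answer: 3 4 5 8 10 7 10

Derivation:
I0 add r4: issue@1 deps=(None,None) exec_start@1 write@3
I1 add r1: issue@2 deps=(None,None) exec_start@2 write@4
I2 mul r4: issue@3 deps=(1,None) exec_start@4 write@5
I3 add r3: issue@4 deps=(2,None) exec_start@5 write@8
I4 mul r4: issue@5 deps=(2,3) exec_start@8 write@10
I5 add r3: issue@6 deps=(1,1) exec_start@6 write@7
I6 mul r1: issue@7 deps=(None,1) exec_start@7 write@10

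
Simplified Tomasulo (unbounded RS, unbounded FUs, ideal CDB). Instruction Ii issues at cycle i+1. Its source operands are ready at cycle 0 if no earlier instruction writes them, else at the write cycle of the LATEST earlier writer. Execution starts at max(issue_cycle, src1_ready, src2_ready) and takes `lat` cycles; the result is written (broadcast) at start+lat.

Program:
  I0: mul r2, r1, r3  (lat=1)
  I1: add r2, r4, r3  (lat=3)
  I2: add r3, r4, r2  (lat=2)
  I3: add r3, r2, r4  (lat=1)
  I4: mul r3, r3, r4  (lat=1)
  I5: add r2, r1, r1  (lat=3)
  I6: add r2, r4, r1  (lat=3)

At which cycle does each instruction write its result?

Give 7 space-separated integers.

I0 mul r2: issue@1 deps=(None,None) exec_start@1 write@2
I1 add r2: issue@2 deps=(None,None) exec_start@2 write@5
I2 add r3: issue@3 deps=(None,1) exec_start@5 write@7
I3 add r3: issue@4 deps=(1,None) exec_start@5 write@6
I4 mul r3: issue@5 deps=(3,None) exec_start@6 write@7
I5 add r2: issue@6 deps=(None,None) exec_start@6 write@9
I6 add r2: issue@7 deps=(None,None) exec_start@7 write@10

Answer: 2 5 7 6 7 9 10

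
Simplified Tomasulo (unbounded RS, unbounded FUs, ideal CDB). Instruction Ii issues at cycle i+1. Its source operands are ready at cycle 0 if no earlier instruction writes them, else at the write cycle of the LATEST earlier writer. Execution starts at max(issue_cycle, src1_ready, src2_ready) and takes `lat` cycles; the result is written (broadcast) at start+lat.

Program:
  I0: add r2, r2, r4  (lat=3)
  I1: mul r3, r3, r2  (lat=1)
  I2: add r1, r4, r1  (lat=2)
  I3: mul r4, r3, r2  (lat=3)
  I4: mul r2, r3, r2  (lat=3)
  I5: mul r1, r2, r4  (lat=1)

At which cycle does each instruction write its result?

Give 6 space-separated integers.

I0 add r2: issue@1 deps=(None,None) exec_start@1 write@4
I1 mul r3: issue@2 deps=(None,0) exec_start@4 write@5
I2 add r1: issue@3 deps=(None,None) exec_start@3 write@5
I3 mul r4: issue@4 deps=(1,0) exec_start@5 write@8
I4 mul r2: issue@5 deps=(1,0) exec_start@5 write@8
I5 mul r1: issue@6 deps=(4,3) exec_start@8 write@9

Answer: 4 5 5 8 8 9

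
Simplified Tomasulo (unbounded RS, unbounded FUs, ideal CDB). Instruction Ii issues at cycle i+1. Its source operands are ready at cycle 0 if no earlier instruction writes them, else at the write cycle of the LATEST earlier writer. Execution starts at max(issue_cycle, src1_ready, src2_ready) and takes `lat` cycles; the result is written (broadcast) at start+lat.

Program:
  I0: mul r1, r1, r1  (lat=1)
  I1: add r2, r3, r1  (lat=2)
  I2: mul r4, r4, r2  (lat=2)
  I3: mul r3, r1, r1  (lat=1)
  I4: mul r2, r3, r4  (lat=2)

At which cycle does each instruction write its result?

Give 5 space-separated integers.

Answer: 2 4 6 5 8

Derivation:
I0 mul r1: issue@1 deps=(None,None) exec_start@1 write@2
I1 add r2: issue@2 deps=(None,0) exec_start@2 write@4
I2 mul r4: issue@3 deps=(None,1) exec_start@4 write@6
I3 mul r3: issue@4 deps=(0,0) exec_start@4 write@5
I4 mul r2: issue@5 deps=(3,2) exec_start@6 write@8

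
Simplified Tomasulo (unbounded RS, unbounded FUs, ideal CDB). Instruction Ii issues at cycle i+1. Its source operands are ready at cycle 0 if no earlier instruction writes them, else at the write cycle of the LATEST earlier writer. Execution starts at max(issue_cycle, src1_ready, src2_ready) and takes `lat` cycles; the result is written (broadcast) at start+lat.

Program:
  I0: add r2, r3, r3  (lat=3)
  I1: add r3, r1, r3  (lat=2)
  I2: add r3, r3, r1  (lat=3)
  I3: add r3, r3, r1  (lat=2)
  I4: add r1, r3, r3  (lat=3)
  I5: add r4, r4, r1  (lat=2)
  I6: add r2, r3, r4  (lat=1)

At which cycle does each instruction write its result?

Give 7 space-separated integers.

I0 add r2: issue@1 deps=(None,None) exec_start@1 write@4
I1 add r3: issue@2 deps=(None,None) exec_start@2 write@4
I2 add r3: issue@3 deps=(1,None) exec_start@4 write@7
I3 add r3: issue@4 deps=(2,None) exec_start@7 write@9
I4 add r1: issue@5 deps=(3,3) exec_start@9 write@12
I5 add r4: issue@6 deps=(None,4) exec_start@12 write@14
I6 add r2: issue@7 deps=(3,5) exec_start@14 write@15

Answer: 4 4 7 9 12 14 15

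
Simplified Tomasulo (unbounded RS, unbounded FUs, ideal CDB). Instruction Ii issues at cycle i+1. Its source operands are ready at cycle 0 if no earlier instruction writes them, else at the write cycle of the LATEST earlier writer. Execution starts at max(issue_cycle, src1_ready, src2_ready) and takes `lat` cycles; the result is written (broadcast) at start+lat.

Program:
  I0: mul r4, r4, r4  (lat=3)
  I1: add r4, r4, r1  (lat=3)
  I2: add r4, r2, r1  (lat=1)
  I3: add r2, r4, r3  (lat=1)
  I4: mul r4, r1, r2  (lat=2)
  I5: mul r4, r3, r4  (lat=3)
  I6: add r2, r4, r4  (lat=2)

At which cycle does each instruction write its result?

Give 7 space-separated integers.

I0 mul r4: issue@1 deps=(None,None) exec_start@1 write@4
I1 add r4: issue@2 deps=(0,None) exec_start@4 write@7
I2 add r4: issue@3 deps=(None,None) exec_start@3 write@4
I3 add r2: issue@4 deps=(2,None) exec_start@4 write@5
I4 mul r4: issue@5 deps=(None,3) exec_start@5 write@7
I5 mul r4: issue@6 deps=(None,4) exec_start@7 write@10
I6 add r2: issue@7 deps=(5,5) exec_start@10 write@12

Answer: 4 7 4 5 7 10 12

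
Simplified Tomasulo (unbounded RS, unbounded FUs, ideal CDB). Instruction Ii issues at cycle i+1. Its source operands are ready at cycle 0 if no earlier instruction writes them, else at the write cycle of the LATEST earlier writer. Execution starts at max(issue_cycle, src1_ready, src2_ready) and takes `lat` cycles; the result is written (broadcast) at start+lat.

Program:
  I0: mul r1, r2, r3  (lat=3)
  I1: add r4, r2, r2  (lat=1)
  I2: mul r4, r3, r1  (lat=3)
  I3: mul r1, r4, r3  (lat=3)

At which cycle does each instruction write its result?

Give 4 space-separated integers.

Answer: 4 3 7 10

Derivation:
I0 mul r1: issue@1 deps=(None,None) exec_start@1 write@4
I1 add r4: issue@2 deps=(None,None) exec_start@2 write@3
I2 mul r4: issue@3 deps=(None,0) exec_start@4 write@7
I3 mul r1: issue@4 deps=(2,None) exec_start@7 write@10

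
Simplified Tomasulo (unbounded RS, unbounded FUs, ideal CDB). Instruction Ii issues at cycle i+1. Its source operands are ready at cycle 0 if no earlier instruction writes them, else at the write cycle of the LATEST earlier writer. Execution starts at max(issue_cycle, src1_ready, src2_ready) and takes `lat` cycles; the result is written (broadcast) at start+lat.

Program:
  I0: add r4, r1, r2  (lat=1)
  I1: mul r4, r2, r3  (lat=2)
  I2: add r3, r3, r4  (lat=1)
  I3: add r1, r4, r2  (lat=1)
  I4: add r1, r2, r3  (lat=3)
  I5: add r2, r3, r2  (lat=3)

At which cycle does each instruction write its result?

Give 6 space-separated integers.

I0 add r4: issue@1 deps=(None,None) exec_start@1 write@2
I1 mul r4: issue@2 deps=(None,None) exec_start@2 write@4
I2 add r3: issue@3 deps=(None,1) exec_start@4 write@5
I3 add r1: issue@4 deps=(1,None) exec_start@4 write@5
I4 add r1: issue@5 deps=(None,2) exec_start@5 write@8
I5 add r2: issue@6 deps=(2,None) exec_start@6 write@9

Answer: 2 4 5 5 8 9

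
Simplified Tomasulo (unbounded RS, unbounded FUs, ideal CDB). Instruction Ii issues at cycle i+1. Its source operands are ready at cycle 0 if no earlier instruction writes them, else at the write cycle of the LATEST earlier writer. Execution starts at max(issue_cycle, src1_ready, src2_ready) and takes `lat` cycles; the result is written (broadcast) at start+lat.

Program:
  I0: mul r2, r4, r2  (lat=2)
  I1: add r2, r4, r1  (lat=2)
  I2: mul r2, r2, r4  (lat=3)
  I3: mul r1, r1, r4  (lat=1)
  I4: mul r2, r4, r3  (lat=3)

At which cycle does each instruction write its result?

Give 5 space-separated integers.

Answer: 3 4 7 5 8

Derivation:
I0 mul r2: issue@1 deps=(None,None) exec_start@1 write@3
I1 add r2: issue@2 deps=(None,None) exec_start@2 write@4
I2 mul r2: issue@3 deps=(1,None) exec_start@4 write@7
I3 mul r1: issue@4 deps=(None,None) exec_start@4 write@5
I4 mul r2: issue@5 deps=(None,None) exec_start@5 write@8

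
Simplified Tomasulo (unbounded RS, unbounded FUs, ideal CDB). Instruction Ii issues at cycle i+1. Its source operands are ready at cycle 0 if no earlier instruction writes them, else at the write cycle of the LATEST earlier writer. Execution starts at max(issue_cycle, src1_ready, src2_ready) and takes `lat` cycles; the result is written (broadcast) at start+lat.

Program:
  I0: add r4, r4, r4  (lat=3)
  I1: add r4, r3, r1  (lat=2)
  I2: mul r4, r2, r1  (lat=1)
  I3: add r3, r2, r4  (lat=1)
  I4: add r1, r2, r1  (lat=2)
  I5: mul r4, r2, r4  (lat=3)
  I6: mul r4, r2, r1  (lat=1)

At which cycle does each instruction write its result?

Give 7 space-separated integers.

Answer: 4 4 4 5 7 9 8

Derivation:
I0 add r4: issue@1 deps=(None,None) exec_start@1 write@4
I1 add r4: issue@2 deps=(None,None) exec_start@2 write@4
I2 mul r4: issue@3 deps=(None,None) exec_start@3 write@4
I3 add r3: issue@4 deps=(None,2) exec_start@4 write@5
I4 add r1: issue@5 deps=(None,None) exec_start@5 write@7
I5 mul r4: issue@6 deps=(None,2) exec_start@6 write@9
I6 mul r4: issue@7 deps=(None,4) exec_start@7 write@8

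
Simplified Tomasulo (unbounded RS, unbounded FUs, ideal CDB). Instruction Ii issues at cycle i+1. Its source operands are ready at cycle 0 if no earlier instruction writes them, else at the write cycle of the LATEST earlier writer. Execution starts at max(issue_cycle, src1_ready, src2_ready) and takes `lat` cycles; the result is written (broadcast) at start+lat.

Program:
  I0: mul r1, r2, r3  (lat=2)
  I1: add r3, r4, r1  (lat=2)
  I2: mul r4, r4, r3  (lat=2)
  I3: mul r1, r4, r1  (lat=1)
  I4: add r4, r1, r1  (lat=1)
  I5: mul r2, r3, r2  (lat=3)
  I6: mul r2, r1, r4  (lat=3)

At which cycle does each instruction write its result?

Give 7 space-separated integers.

Answer: 3 5 7 8 9 9 12

Derivation:
I0 mul r1: issue@1 deps=(None,None) exec_start@1 write@3
I1 add r3: issue@2 deps=(None,0) exec_start@3 write@5
I2 mul r4: issue@3 deps=(None,1) exec_start@5 write@7
I3 mul r1: issue@4 deps=(2,0) exec_start@7 write@8
I4 add r4: issue@5 deps=(3,3) exec_start@8 write@9
I5 mul r2: issue@6 deps=(1,None) exec_start@6 write@9
I6 mul r2: issue@7 deps=(3,4) exec_start@9 write@12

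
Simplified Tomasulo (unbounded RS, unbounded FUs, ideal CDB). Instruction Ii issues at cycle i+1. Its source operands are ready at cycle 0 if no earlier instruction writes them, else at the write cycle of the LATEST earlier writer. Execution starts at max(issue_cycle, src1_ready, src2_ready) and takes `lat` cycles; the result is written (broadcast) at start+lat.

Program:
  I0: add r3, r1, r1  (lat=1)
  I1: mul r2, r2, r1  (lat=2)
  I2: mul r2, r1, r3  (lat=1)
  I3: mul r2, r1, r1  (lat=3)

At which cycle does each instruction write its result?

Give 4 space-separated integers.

Answer: 2 4 4 7

Derivation:
I0 add r3: issue@1 deps=(None,None) exec_start@1 write@2
I1 mul r2: issue@2 deps=(None,None) exec_start@2 write@4
I2 mul r2: issue@3 deps=(None,0) exec_start@3 write@4
I3 mul r2: issue@4 deps=(None,None) exec_start@4 write@7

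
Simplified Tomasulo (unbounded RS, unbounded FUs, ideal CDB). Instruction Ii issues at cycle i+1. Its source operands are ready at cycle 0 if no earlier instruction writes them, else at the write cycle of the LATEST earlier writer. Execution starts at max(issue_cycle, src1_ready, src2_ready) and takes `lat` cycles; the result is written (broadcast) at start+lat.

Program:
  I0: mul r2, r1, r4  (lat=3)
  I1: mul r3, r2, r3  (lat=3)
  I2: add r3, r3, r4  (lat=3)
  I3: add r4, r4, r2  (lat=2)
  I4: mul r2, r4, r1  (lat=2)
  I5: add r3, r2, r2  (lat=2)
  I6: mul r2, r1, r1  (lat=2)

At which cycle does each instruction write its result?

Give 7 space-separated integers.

Answer: 4 7 10 6 8 10 9

Derivation:
I0 mul r2: issue@1 deps=(None,None) exec_start@1 write@4
I1 mul r3: issue@2 deps=(0,None) exec_start@4 write@7
I2 add r3: issue@3 deps=(1,None) exec_start@7 write@10
I3 add r4: issue@4 deps=(None,0) exec_start@4 write@6
I4 mul r2: issue@5 deps=(3,None) exec_start@6 write@8
I5 add r3: issue@6 deps=(4,4) exec_start@8 write@10
I6 mul r2: issue@7 deps=(None,None) exec_start@7 write@9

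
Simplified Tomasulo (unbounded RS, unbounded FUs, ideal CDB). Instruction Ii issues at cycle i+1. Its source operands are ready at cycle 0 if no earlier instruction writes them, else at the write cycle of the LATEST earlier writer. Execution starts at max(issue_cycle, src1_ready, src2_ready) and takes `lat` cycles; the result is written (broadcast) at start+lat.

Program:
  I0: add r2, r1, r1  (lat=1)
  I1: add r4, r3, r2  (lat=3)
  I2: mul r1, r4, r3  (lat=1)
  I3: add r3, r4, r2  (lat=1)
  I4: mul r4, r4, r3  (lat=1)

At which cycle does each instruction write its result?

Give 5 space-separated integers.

Answer: 2 5 6 6 7

Derivation:
I0 add r2: issue@1 deps=(None,None) exec_start@1 write@2
I1 add r4: issue@2 deps=(None,0) exec_start@2 write@5
I2 mul r1: issue@3 deps=(1,None) exec_start@5 write@6
I3 add r3: issue@4 deps=(1,0) exec_start@5 write@6
I4 mul r4: issue@5 deps=(1,3) exec_start@6 write@7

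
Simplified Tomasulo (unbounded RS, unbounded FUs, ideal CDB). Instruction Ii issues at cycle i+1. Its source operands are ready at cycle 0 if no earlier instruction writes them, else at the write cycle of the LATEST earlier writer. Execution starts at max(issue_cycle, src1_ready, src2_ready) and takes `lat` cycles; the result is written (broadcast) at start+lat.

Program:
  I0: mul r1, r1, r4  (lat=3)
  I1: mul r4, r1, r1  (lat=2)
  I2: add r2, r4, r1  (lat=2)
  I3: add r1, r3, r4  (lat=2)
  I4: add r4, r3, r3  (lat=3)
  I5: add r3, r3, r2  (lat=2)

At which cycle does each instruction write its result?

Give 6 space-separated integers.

Answer: 4 6 8 8 8 10

Derivation:
I0 mul r1: issue@1 deps=(None,None) exec_start@1 write@4
I1 mul r4: issue@2 deps=(0,0) exec_start@4 write@6
I2 add r2: issue@3 deps=(1,0) exec_start@6 write@8
I3 add r1: issue@4 deps=(None,1) exec_start@6 write@8
I4 add r4: issue@5 deps=(None,None) exec_start@5 write@8
I5 add r3: issue@6 deps=(None,2) exec_start@8 write@10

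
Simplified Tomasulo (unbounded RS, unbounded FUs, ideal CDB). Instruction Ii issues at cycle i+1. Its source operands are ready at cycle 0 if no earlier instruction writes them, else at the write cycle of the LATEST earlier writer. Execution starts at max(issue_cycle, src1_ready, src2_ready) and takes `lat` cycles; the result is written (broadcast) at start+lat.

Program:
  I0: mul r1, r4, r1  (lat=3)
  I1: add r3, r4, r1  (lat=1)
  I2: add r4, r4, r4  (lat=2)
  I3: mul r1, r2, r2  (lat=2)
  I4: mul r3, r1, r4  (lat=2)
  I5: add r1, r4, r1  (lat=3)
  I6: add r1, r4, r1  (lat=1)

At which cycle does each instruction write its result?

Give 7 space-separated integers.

Answer: 4 5 5 6 8 9 10

Derivation:
I0 mul r1: issue@1 deps=(None,None) exec_start@1 write@4
I1 add r3: issue@2 deps=(None,0) exec_start@4 write@5
I2 add r4: issue@3 deps=(None,None) exec_start@3 write@5
I3 mul r1: issue@4 deps=(None,None) exec_start@4 write@6
I4 mul r3: issue@5 deps=(3,2) exec_start@6 write@8
I5 add r1: issue@6 deps=(2,3) exec_start@6 write@9
I6 add r1: issue@7 deps=(2,5) exec_start@9 write@10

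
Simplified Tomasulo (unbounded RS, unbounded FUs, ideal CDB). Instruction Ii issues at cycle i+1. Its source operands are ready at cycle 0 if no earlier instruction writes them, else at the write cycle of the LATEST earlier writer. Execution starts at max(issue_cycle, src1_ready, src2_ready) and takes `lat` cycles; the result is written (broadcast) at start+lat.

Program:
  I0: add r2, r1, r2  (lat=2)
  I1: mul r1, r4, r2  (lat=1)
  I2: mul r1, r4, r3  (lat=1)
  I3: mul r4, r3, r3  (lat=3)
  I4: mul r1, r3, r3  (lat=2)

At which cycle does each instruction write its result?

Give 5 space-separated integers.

Answer: 3 4 4 7 7

Derivation:
I0 add r2: issue@1 deps=(None,None) exec_start@1 write@3
I1 mul r1: issue@2 deps=(None,0) exec_start@3 write@4
I2 mul r1: issue@3 deps=(None,None) exec_start@3 write@4
I3 mul r4: issue@4 deps=(None,None) exec_start@4 write@7
I4 mul r1: issue@5 deps=(None,None) exec_start@5 write@7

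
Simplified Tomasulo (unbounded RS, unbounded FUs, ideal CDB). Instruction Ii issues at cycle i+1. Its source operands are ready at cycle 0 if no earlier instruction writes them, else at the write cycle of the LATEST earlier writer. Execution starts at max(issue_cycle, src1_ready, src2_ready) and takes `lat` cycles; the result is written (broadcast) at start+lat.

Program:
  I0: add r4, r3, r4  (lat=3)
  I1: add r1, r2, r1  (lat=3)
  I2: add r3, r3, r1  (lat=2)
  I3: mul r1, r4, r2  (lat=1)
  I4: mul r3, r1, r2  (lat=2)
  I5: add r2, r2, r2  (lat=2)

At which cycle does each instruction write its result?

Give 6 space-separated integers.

I0 add r4: issue@1 deps=(None,None) exec_start@1 write@4
I1 add r1: issue@2 deps=(None,None) exec_start@2 write@5
I2 add r3: issue@3 deps=(None,1) exec_start@5 write@7
I3 mul r1: issue@4 deps=(0,None) exec_start@4 write@5
I4 mul r3: issue@5 deps=(3,None) exec_start@5 write@7
I5 add r2: issue@6 deps=(None,None) exec_start@6 write@8

Answer: 4 5 7 5 7 8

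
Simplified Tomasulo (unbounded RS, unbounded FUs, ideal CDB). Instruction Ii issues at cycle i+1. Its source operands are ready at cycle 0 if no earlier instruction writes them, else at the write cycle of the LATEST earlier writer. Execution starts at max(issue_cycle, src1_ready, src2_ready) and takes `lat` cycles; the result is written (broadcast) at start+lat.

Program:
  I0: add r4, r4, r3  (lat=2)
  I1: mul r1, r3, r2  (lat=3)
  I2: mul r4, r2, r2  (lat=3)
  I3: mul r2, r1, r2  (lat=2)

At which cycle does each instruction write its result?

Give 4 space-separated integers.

Answer: 3 5 6 7

Derivation:
I0 add r4: issue@1 deps=(None,None) exec_start@1 write@3
I1 mul r1: issue@2 deps=(None,None) exec_start@2 write@5
I2 mul r4: issue@3 deps=(None,None) exec_start@3 write@6
I3 mul r2: issue@4 deps=(1,None) exec_start@5 write@7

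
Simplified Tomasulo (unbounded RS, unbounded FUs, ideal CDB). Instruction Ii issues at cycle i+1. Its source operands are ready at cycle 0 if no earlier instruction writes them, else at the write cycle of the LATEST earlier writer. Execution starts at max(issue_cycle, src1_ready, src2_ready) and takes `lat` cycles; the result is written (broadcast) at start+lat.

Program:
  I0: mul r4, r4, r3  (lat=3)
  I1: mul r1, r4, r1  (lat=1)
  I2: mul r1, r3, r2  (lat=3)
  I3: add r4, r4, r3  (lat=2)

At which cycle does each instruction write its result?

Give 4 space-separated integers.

Answer: 4 5 6 6

Derivation:
I0 mul r4: issue@1 deps=(None,None) exec_start@1 write@4
I1 mul r1: issue@2 deps=(0,None) exec_start@4 write@5
I2 mul r1: issue@3 deps=(None,None) exec_start@3 write@6
I3 add r4: issue@4 deps=(0,None) exec_start@4 write@6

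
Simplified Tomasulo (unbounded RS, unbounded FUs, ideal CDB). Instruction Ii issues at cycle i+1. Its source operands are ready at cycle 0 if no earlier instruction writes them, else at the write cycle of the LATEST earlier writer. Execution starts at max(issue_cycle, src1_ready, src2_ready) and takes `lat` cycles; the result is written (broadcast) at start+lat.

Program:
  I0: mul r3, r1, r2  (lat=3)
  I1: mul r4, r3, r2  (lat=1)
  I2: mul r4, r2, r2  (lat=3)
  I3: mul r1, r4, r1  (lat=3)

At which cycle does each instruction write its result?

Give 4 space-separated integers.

I0 mul r3: issue@1 deps=(None,None) exec_start@1 write@4
I1 mul r4: issue@2 deps=(0,None) exec_start@4 write@5
I2 mul r4: issue@3 deps=(None,None) exec_start@3 write@6
I3 mul r1: issue@4 deps=(2,None) exec_start@6 write@9

Answer: 4 5 6 9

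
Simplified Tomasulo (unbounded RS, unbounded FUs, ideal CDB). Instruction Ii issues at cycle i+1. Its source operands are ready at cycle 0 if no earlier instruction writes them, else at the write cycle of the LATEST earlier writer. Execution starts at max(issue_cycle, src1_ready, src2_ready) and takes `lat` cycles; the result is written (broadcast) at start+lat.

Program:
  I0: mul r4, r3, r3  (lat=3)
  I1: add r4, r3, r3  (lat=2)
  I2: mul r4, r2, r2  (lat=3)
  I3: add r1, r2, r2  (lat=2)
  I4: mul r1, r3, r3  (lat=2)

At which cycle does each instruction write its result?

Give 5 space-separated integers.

I0 mul r4: issue@1 deps=(None,None) exec_start@1 write@4
I1 add r4: issue@2 deps=(None,None) exec_start@2 write@4
I2 mul r4: issue@3 deps=(None,None) exec_start@3 write@6
I3 add r1: issue@4 deps=(None,None) exec_start@4 write@6
I4 mul r1: issue@5 deps=(None,None) exec_start@5 write@7

Answer: 4 4 6 6 7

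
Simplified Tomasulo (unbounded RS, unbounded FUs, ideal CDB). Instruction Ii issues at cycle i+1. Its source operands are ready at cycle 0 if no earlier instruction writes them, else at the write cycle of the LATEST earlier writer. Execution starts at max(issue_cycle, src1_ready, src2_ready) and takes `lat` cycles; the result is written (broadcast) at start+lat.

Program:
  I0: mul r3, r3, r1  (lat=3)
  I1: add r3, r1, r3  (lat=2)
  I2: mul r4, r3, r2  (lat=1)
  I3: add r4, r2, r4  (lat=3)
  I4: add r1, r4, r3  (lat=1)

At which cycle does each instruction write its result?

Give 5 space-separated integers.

I0 mul r3: issue@1 deps=(None,None) exec_start@1 write@4
I1 add r3: issue@2 deps=(None,0) exec_start@4 write@6
I2 mul r4: issue@3 deps=(1,None) exec_start@6 write@7
I3 add r4: issue@4 deps=(None,2) exec_start@7 write@10
I4 add r1: issue@5 deps=(3,1) exec_start@10 write@11

Answer: 4 6 7 10 11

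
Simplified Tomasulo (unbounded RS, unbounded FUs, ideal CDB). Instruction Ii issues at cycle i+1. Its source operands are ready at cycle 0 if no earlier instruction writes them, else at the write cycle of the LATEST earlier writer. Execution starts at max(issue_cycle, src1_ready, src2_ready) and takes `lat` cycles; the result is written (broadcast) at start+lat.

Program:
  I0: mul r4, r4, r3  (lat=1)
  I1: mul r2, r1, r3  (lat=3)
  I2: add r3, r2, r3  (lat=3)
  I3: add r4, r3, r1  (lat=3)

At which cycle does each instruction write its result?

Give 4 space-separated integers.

Answer: 2 5 8 11

Derivation:
I0 mul r4: issue@1 deps=(None,None) exec_start@1 write@2
I1 mul r2: issue@2 deps=(None,None) exec_start@2 write@5
I2 add r3: issue@3 deps=(1,None) exec_start@5 write@8
I3 add r4: issue@4 deps=(2,None) exec_start@8 write@11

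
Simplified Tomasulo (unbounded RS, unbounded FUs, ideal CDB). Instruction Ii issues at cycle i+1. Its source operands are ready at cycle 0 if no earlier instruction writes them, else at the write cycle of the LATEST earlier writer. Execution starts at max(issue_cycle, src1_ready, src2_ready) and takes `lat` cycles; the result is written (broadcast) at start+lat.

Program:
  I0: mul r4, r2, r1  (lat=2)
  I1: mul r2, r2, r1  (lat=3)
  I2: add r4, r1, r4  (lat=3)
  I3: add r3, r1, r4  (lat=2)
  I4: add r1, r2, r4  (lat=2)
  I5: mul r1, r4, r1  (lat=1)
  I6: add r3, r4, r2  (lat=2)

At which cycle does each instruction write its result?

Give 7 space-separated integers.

I0 mul r4: issue@1 deps=(None,None) exec_start@1 write@3
I1 mul r2: issue@2 deps=(None,None) exec_start@2 write@5
I2 add r4: issue@3 deps=(None,0) exec_start@3 write@6
I3 add r3: issue@4 deps=(None,2) exec_start@6 write@8
I4 add r1: issue@5 deps=(1,2) exec_start@6 write@8
I5 mul r1: issue@6 deps=(2,4) exec_start@8 write@9
I6 add r3: issue@7 deps=(2,1) exec_start@7 write@9

Answer: 3 5 6 8 8 9 9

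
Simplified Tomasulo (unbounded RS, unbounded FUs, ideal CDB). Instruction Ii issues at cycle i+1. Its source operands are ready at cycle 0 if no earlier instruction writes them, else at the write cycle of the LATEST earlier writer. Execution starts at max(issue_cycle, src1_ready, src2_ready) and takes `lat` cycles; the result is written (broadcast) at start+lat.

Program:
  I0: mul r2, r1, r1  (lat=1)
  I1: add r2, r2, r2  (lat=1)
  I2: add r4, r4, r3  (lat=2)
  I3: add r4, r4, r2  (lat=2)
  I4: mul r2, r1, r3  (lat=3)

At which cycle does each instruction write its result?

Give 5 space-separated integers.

Answer: 2 3 5 7 8

Derivation:
I0 mul r2: issue@1 deps=(None,None) exec_start@1 write@2
I1 add r2: issue@2 deps=(0,0) exec_start@2 write@3
I2 add r4: issue@3 deps=(None,None) exec_start@3 write@5
I3 add r4: issue@4 deps=(2,1) exec_start@5 write@7
I4 mul r2: issue@5 deps=(None,None) exec_start@5 write@8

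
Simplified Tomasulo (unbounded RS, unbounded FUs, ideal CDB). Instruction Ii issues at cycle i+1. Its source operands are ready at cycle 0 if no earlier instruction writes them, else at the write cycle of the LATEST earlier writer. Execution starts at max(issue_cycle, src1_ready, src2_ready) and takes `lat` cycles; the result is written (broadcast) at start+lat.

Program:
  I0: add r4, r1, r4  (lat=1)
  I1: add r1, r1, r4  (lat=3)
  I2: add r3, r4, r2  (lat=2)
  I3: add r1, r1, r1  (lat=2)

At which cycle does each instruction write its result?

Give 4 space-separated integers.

Answer: 2 5 5 7

Derivation:
I0 add r4: issue@1 deps=(None,None) exec_start@1 write@2
I1 add r1: issue@2 deps=(None,0) exec_start@2 write@5
I2 add r3: issue@3 deps=(0,None) exec_start@3 write@5
I3 add r1: issue@4 deps=(1,1) exec_start@5 write@7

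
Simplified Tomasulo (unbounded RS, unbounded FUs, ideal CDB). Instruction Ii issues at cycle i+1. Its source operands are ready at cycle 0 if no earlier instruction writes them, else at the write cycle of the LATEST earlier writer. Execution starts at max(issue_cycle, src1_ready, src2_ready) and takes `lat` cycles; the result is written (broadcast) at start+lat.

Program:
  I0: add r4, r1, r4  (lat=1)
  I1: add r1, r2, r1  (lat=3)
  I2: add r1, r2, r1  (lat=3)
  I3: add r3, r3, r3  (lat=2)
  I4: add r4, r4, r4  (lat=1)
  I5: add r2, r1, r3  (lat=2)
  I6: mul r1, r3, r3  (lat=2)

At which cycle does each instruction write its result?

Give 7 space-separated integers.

Answer: 2 5 8 6 6 10 9

Derivation:
I0 add r4: issue@1 deps=(None,None) exec_start@1 write@2
I1 add r1: issue@2 deps=(None,None) exec_start@2 write@5
I2 add r1: issue@3 deps=(None,1) exec_start@5 write@8
I3 add r3: issue@4 deps=(None,None) exec_start@4 write@6
I4 add r4: issue@5 deps=(0,0) exec_start@5 write@6
I5 add r2: issue@6 deps=(2,3) exec_start@8 write@10
I6 mul r1: issue@7 deps=(3,3) exec_start@7 write@9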